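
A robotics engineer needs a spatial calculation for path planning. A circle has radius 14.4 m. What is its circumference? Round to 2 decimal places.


Shape: circle
Radius r = 14.4 m
Formula: C = 2 * pi * r
C = 2 * pi * 14.4
C = 28.8 * pi
C = 90.48
90.48 m


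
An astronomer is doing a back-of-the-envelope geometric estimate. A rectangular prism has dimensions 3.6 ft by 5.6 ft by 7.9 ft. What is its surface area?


Shape: rectangular prism
l = 3.6 ft, w = 5.6 ft, h = 7.9 ft
Formula: SA = 2(lw + lh + wh)
lw = 20.16, lh = 28.44, wh = 44.24
lw + lh + wh = 92.84
SA = 2 * 92.84
SA = 185.68
185.68 ft^2


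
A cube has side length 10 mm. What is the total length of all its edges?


Shape: cube
Side s = 10 mm
A cube has 12 edges, all equal.
Formula: total edge length = 12 * s
Total = 12 * 10
Total = 120
120 mm


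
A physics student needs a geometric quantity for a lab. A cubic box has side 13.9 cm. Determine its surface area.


Shape: cube
Side s = 13.9 cm
A cube has 6 square faces.
Formula: SA = 6 * s^2
s^2 = 193.21
SA = 6 * 193.21
SA = 1159.26
1159.26 cm^2


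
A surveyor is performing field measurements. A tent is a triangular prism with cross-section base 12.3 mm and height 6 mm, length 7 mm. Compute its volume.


Shape: triangular prism
Triangle base = 12.3 mm, triangle height = 6 mm, prism length L = 7 mm
Formula: V = (1/2 * b * h_tri) * L
Cross-section area = 0.5 * 12.3 * 6 = 36.9
V = 36.9 * 7
V = 258.3
258.3 mm^3


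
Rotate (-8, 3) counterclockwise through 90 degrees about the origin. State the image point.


Transformation: rotation about the origin
Original point: (-8, 3)
Rule for 90 deg counterclockwise: (x, y) -> (-y, x)
Apply: (-8, 3) -> (-3, -8)
(-3, -8)


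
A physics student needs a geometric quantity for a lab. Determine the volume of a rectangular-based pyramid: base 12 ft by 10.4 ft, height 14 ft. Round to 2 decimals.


Shape: rectangular pyramid
Base: 12 ft x 10.4 ft, Height h = 14 ft
Formula: V = (1/3) * base_area * h
base_area = 12 * 10.4 = 124.8
base_area * h = 124.8 * 14 = 1747.2
V = 1747.2 / 3
V = 582.4
582.4 ft^3


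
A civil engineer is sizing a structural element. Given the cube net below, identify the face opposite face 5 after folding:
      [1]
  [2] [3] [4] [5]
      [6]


Net: cross layout. Take square 3 as the base (bottom).
Fold the four squares in the horizontal row up around 3: 2 -> left, 4 -> right, 5 wraps to the top.
Fold 1 and 6 up from 3: 1 -> back, 6 -> front.
Opposite pairs are therefore: (1, 6), (2, 4), (3, 5).
Face 5 is opposite face 3.
face 3


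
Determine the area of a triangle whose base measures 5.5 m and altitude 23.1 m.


Shape: triangle
Base b = 5.5 m, Height h = 23.1 m
Formula: A = (1/2) * b * h
A = 0.5 * 5.5 * 23.1
A = 0.5 * 127.05
A = 63.525
63.525 m^2


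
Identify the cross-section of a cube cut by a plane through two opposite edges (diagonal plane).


Solid: cube
Cutting plane: through two opposite edges (diagonal plane)
Visualize the intersection of the plane with the solid's surface.
The boundary of the cut region is a rectangle.
rectangle


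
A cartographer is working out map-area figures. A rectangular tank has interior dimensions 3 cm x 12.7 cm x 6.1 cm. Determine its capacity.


Shape: rectangular prism
l = 3 cm, w = 12.7 cm, h = 6.1 cm
Formula: V = l * w * h
V = 3 * 12.7 * 6.1
V = 38.1 * 6.1
V = 232.41
232.41 cm^3


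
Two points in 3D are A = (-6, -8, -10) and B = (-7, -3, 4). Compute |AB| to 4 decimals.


3D distance between two points
P1 = (-6, -8, -10), P2 = (-7, -3, 4)
Formula: d = sqrt((x2-x1)^2 + (y2-y1)^2 + (z2-z1)^2)
dx = -7 - -6 = -1
dy = -3 - -8 = 5
dz = 4 - -10 = 14
dx^2 + dy^2 + dz^2 = 1 + 25 + 196 = 222
d = sqrt(222)
d = 14.8997
14.8997 units


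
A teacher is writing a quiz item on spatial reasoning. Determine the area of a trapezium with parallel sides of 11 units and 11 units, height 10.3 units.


Shape: trapezoid
Parallel sides a = 11 units, b = 11 units; Height h = 10.3 units
Formula: A = (a + b) * h / 2
a + b = 11 + 11 = 22
A = 22 * 10.3 / 2
A = 226.6 / 2
A = 113.3
113.3 units^2


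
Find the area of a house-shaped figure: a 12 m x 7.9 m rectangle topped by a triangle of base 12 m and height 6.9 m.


Composite shape: rectangle + triangle
Rectangle area = 12 * 7.9 = 94.8
Triangle area = 0.5 * 12 * 6.9 = 41.4
Total = 94.8 + 41.4
Total = 136.2
136.2 m^2


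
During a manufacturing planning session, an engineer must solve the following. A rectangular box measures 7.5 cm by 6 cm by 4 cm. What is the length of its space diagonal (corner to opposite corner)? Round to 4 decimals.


Shape: rectangular box (space diagonal)
l = 7.5 cm, w = 6 cm, h = 4 cm
Visualize: the diagonal of the base, then a right triangle with that diagonal and the height.
Formula: d = sqrt(l^2 + w^2 + h^2)
l^2 + w^2 + h^2 = 56.25 + 36 + 16 = 108.25
d = sqrt(108.25)
d = 10.4043
10.4043 cm


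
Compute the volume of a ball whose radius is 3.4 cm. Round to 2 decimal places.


Shape: sphere
Radius r = 3.4 cm
Formula: V = (4/3) * pi * r^3
r^3 = 39.304
(4/3) * 39.304 = 52.405333
V = 52.405333 * pi
V = 164.64
164.64 cm^3


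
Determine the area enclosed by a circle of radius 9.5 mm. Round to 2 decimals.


Shape: circle
Radius r = 9.5 mm
Formula: A = pi * r^2
r^2 = 9.5^2 = 90.25
A = pi * 90.25
A = 283.53
283.53 mm^2


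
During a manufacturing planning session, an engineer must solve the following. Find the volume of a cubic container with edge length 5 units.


Shape: cube
Side s = 5 units
Formula: V = s^3
V = 5 * 5 * 5
V = 25 * 5
V = 125
125 units^3


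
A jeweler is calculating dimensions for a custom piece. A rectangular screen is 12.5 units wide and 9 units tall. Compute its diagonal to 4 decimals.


Shape: rectangle (diagonal via Pythagoras)
Sides: 12.5 units and 9 units
Formula: d = sqrt(l^2 + w^2)
l^2 = 156.25, w^2 = 81
l^2 + w^2 = 237.25
d = sqrt(237.25)
d = 15.4029
15.4029 units


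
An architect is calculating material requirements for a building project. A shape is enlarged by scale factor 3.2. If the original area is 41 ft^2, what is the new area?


Linear scale factor k = 3.2
Original area = 41 ft^2
Rule: under a linear scaling by k, areas scale by k^2.
k^2 = 3.2^2 = 10.24
New area = 41 * 10.24
New area = 419.84
419.84 ft^2


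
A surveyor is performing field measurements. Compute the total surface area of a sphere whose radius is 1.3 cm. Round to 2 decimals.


Shape: sphere
Radius r = 1.3 cm
Formula: SA = 4 * pi * r^2
r^2 = 1.69
SA = 4 * pi * 1.69
SA = 6.76 * pi
SA = 21.24
21.24 cm^2


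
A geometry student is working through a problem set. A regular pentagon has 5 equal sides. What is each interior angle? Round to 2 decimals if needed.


Shape: regular pentagon (5 sides)
Formula: interior angle = (n - 2) * 180 / n
(n - 2) = 3
(n - 2) * 180 = 540
angle = 540 / 5
angle = 108
108 degrees


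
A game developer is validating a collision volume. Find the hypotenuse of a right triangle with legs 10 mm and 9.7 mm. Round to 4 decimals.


Shape: right triangle
Legs a = 10 mm, b = 9.7 mm
Formula: c = sqrt(a^2 + b^2)
a^2 = 100, b^2 = 94.09
a^2 + b^2 = 194.09
c = sqrt(194.09)
c = 13.9316
13.9316 mm


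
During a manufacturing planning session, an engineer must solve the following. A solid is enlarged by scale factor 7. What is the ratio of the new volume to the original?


Linear scale factor k = 7
Rule: under a linear scaling by k, volumes scale by k^3.
k^3 = 7 * 7 * 7
k^3 = 49 * 7
k^3 = 343
Volume scales by a factor of 343.
343 (dimensionless)


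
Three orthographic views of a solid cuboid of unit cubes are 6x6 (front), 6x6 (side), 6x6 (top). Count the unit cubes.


Orthographic views of a solid rectangular block:
Front view 6 x 6 -> length = 6, height = 6
Side view 6 x 6 -> width = 6, height = 6 (consistent)
Top view 6 x 6 -> confirms length = 6, width = 6
The block is 6 x 6 x 6.
Total unit cubes = 6 * 6 * 6 = 216
216 unit cubes


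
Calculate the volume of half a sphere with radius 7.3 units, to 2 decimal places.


Shape: hemisphere (half of a sphere)
Radius r = 7.3 units
Formula: V = (1/2) * (4/3) * pi * r^3 = (2/3) * pi * r^3
r^3 = 389.017
(2/3) * 389.017 = 259.344667
V = 259.344667 * pi
V = 814.76
814.76 units^3


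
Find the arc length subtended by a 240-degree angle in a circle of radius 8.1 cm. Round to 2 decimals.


Shape: circular arc
Radius r = 8.1 cm, Angle = 240 degrees
Formula: L = (angle/360) * 2 * pi * r
2 * pi * r = 16.2 * pi
L = (240/360) * 16.2 * pi
L = 10.8 * pi
L = 33.93
33.93 cm


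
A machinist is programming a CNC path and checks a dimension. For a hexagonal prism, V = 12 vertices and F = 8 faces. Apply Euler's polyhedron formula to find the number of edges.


Polyhedron: hexagonal prism
Euler's formula for convex polyhedra: V - E + F = 2
Given: V = 12 vertices and F = 8 faces
Solve for E:
E = V + F - 2 = 12 + 8 - 2 = 18
18 edges


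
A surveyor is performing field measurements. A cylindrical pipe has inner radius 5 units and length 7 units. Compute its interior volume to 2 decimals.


Shape: cylinder
Radius r = 5 units, Height h = 7 units
Formula: V = pi * r^2 * h
r^2 = 25
V = pi * 25 * 7
V = 175 * pi
V = 549.78
549.78 units^3


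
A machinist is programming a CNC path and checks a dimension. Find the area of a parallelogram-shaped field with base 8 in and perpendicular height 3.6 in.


Shape: parallelogram
Base b = 8 in, Height h = 3.6 in
Formula: A = b * h
A = 8 * 3.6
A = 28.8
28.8 in^2


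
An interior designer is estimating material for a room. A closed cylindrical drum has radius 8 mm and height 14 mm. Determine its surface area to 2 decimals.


Shape: closed cylinder
Radius r = 8 mm, Height h = 14 mm
Formula: SA = 2*pi*r^2 + 2*pi*r*h = 2*pi*r*(r + h)
r + h = 22
2 * r * (r + h) = 2 * 8 * 22 = 352
SA = 352 * pi
SA = 1105.84
1105.84 mm^2


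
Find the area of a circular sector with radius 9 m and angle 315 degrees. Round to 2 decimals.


Shape: circular sector
Radius r = 9 m, Angle = 315 degrees
Formula: A = (angle/360) * pi * r^2
r^2 = 81
Fraction of circle = 315/360
A = (315/360) * pi * 81
A = 70.875 * pi
A = 222.66
222.66 m^2


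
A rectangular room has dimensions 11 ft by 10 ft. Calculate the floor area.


Shape: rectangle
Length l = 11 ft, Width w = 10 ft
Formula: A = l * w
A = 11 * 10
A = 110
110 ft^2


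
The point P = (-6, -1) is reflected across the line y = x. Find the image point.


Transformation: reflection
Original point: (-6, -1)
Rule for reflection over y = x: (x, y) -> (y, x)
Apply: (-6, -1) -> (-1, -6)
(-1, -6)


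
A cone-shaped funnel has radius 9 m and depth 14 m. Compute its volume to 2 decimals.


Shape: cone
Radius r = 9 m, Height h = 14 m
Formula: V = (1/3) * pi * r^2 * h
r^2 = 81
pi * r^2 * h = pi * 81 * 14 = 1134 * pi
V = 1134 * pi / 3
V = 1187.52
1187.52 m^3


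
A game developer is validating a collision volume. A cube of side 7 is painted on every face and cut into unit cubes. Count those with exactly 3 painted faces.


Large cube: 7 x 7 x 7, cut into unit cubes.
Cubes with 3 painted faces are at the corners. A cube always has 8 corners.
Count = 8
8 unit cubes


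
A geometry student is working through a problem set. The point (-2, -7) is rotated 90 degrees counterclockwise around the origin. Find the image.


Transformation: rotation about the origin
Original point: (-2, -7)
Rule for 90 deg counterclockwise: (x, y) -> (-y, x)
Apply: (-2, -7) -> (7, -2)
(7, -2)


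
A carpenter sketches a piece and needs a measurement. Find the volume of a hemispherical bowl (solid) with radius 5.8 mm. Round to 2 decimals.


Shape: hemisphere (half of a sphere)
Radius r = 5.8 mm
Formula: V = (1/2) * (4/3) * pi * r^3 = (2/3) * pi * r^3
r^3 = 195.112
(2/3) * 195.112 = 130.074667
V = 130.074667 * pi
V = 408.64
408.64 mm^3


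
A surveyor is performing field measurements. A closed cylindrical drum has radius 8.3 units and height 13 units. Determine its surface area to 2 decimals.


Shape: closed cylinder
Radius r = 8.3 units, Height h = 13 units
Formula: SA = 2*pi*r^2 + 2*pi*r*h = 2*pi*r*(r + h)
r + h = 21.3
2 * r * (r + h) = 2 * 8.3 * 21.3 = 353.58
SA = 353.58 * pi
SA = 1110.8
1110.8 units^2


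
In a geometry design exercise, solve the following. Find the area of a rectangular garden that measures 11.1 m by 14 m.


Shape: rectangle
Length l = 11.1 m, Width w = 14 m
Formula: A = l * w
A = 11.1 * 14
A = 155.4
155.4 m^2


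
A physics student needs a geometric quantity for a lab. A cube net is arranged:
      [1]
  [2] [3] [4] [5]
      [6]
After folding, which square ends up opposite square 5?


Net: cross layout. Take square 3 as the base (bottom).
Fold the four squares in the horizontal row up around 3: 2 -> left, 4 -> right, 5 wraps to the top.
Fold 1 and 6 up from 3: 1 -> back, 6 -> front.
Opposite pairs are therefore: (1, 6), (2, 4), (3, 5).
Face 5 is opposite face 3.
face 3


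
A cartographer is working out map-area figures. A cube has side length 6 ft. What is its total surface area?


Shape: cube
Side s = 6 ft
A cube has 6 square faces.
Formula: SA = 6 * s^2
s^2 = 36
SA = 6 * 36
SA = 216
216 ft^2


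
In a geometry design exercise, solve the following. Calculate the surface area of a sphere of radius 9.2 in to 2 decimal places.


Shape: sphere
Radius r = 9.2 in
Formula: SA = 4 * pi * r^2
r^2 = 84.64
SA = 4 * pi * 84.64
SA = 338.56 * pi
SA = 1063.62
1063.62 in^2


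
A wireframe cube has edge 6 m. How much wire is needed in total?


Shape: cube
Side s = 6 m
A cube has 12 edges, all equal.
Formula: total edge length = 12 * s
Total = 12 * 6
Total = 72
72 m


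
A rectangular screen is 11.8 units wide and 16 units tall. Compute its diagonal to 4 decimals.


Shape: rectangle (diagonal via Pythagoras)
Sides: 11.8 units and 16 units
Formula: d = sqrt(l^2 + w^2)
l^2 = 139.24, w^2 = 256
l^2 + w^2 = 395.24
d = sqrt(395.24)
d = 19.8806
19.8806 units


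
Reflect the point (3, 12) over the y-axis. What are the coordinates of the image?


Transformation: reflection
Original point: (3, 12)
Rule for reflection over the y-axis: (x, y) -> (-x, y)
Apply: (3, 12) -> (-3, 12)
(-3, 12)


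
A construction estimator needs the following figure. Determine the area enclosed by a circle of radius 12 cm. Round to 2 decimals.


Shape: circle
Radius r = 12 cm
Formula: A = pi * r^2
r^2 = 12^2 = 144
A = pi * 144
A = 452.39
452.39 cm^2


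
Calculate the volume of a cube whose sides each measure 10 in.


Shape: cube
Side s = 10 in
Formula: V = s^3
V = 10 * 10 * 10
V = 100 * 10
V = 1000
1000 in^3


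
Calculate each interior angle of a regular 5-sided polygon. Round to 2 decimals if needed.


Shape: regular pentagon (5 sides)
Formula: interior angle = (n - 2) * 180 / n
(n - 2) = 3
(n - 2) * 180 = 540
angle = 540 / 5
angle = 108
108 degrees


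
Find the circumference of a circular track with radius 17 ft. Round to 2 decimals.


Shape: circle
Radius r = 17 ft
Formula: C = 2 * pi * r
C = 2 * pi * 17
C = 34 * pi
C = 106.81
106.81 ft


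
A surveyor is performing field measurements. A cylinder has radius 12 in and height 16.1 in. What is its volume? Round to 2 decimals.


Shape: cylinder
Radius r = 12 in, Height h = 16.1 in
Formula: V = pi * r^2 * h
r^2 = 144
V = pi * 144 * 16.1
V = 2318.4 * pi
V = 7283.47
7283.47 in^3


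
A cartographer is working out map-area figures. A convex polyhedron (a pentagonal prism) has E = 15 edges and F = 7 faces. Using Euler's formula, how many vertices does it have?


Polyhedron: pentagonal prism
Euler's formula for convex polyhedra: V - E + F = 2
Given: E = 15 edges and F = 7 faces
Solve for V:
V = 2 + E - F = 2 + 15 - 7 = 10
10 vertices


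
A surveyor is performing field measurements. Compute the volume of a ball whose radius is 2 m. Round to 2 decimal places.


Shape: sphere
Radius r = 2 m
Formula: V = (4/3) * pi * r^3
r^3 = 8
(4/3) * 8 = 10.666667
V = 10.666667 * pi
V = 33.51
33.51 m^3


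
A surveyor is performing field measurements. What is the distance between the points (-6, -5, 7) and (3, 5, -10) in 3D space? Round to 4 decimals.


3D distance between two points
P1 = (-6, -5, 7), P2 = (3, 5, -10)
Formula: d = sqrt((x2-x1)^2 + (y2-y1)^2 + (z2-z1)^2)
dx = 3 - -6 = 9
dy = 5 - -5 = 10
dz = -10 - 7 = -17
dx^2 + dy^2 + dz^2 = 81 + 100 + 289 = 470
d = sqrt(470)
d = 21.6795
21.6795 units


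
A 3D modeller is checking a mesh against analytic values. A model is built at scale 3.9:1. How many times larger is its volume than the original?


Linear scale factor k = 3.9
Rule: under a linear scaling by k, volumes scale by k^3.
k^3 = 3.9 * 3.9 * 3.9
k^3 = 15.21 * 3.9
k^3 = 59.319
Volume scales by a factor of 59.319.
59.319 (dimensionless)


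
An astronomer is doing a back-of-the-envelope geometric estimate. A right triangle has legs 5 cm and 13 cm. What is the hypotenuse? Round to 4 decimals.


Shape: right triangle
Legs a = 5 cm, b = 13 cm
Formula: c = sqrt(a^2 + b^2)
a^2 = 25, b^2 = 169
a^2 + b^2 = 194
c = sqrt(194)
c = 13.9284
13.9284 cm


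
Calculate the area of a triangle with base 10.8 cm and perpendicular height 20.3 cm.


Shape: triangle
Base b = 10.8 cm, Height h = 20.3 cm
Formula: A = (1/2) * b * h
A = 0.5 * 10.8 * 20.3
A = 0.5 * 219.24
A = 109.62
109.62 cm^2


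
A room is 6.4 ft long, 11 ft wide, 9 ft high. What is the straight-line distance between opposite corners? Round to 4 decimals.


Shape: rectangular box (space diagonal)
l = 6.4 ft, w = 11 ft, h = 9 ft
Visualize: the diagonal of the base, then a right triangle with that diagonal and the height.
Formula: d = sqrt(l^2 + w^2 + h^2)
l^2 + w^2 + h^2 = 40.96 + 121 + 81 = 242.96
d = sqrt(242.96)
d = 15.5872
15.5872 ft


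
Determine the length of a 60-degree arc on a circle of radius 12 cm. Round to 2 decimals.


Shape: circular arc
Radius r = 12 cm, Angle = 60 degrees
Formula: L = (angle/360) * 2 * pi * r
2 * pi * r = 24 * pi
L = (60/360) * 24 * pi
L = 4 * pi
L = 12.57
12.57 cm


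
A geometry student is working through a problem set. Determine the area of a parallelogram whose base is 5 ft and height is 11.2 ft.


Shape: parallelogram
Base b = 5 ft, Height h = 11.2 ft
Formula: A = b * h
A = 5 * 11.2
A = 56
56 ft^2


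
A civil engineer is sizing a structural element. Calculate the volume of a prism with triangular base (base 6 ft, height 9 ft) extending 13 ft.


Shape: triangular prism
Triangle base = 6 ft, triangle height = 9 ft, prism length L = 13 ft
Formula: V = (1/2 * b * h_tri) * L
Cross-section area = 0.5 * 6 * 9 = 27
V = 27 * 13
V = 351
351 ft^3


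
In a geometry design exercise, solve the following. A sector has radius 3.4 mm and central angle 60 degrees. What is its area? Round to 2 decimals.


Shape: circular sector
Radius r = 3.4 mm, Angle = 60 degrees
Formula: A = (angle/360) * pi * r^2
r^2 = 11.56
Fraction of circle = 60/360
A = (60/360) * pi * 11.56
A = 1.926667 * pi
A = 6.05
6.05 mm^2


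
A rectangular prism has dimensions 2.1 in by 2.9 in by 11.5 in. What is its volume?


Shape: rectangular prism
l = 2.1 in, w = 2.9 in, h = 11.5 in
Formula: V = l * w * h
V = 2.1 * 2.9 * 11.5
V = 6.09 * 11.5
V = 70.035
70.035 in^3


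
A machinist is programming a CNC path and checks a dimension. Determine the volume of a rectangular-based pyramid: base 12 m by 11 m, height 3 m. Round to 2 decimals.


Shape: rectangular pyramid
Base: 12 m x 11 m, Height h = 3 m
Formula: V = (1/3) * base_area * h
base_area = 12 * 11 = 132
base_area * h = 132 * 3 = 396
V = 396 / 3
V = 132
132 m^3


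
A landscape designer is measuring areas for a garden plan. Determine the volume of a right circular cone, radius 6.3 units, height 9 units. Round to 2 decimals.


Shape: cone
Radius r = 6.3 units, Height h = 9 units
Formula: V = (1/3) * pi * r^2 * h
r^2 = 39.69
pi * r^2 * h = pi * 39.69 * 9 = 357.21 * pi
V = 357.21 * pi / 3
V = 374.07
374.07 units^3


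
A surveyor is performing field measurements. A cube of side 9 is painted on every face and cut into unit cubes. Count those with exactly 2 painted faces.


Large cube: 9 x 9 x 9, cut into unit cubes.
n = 9, so n - 2 = 7
Cubes with 2 painted faces lie along the edges, excluding corners.
A cube has 12 edges; each contributes (n - 2) = 7 such cubes.
Count = 12 * 7 = 84
84 unit cubes


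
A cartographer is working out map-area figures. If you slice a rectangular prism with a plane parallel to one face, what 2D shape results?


Solid: rectangular prism
Cutting plane: parallel to one face
Visualize the intersection of the plane with the solid's surface.
The boundary of the cut region is a rectangle.
rectangle


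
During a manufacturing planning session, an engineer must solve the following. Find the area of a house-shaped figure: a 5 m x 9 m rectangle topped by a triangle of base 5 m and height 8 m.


Composite shape: rectangle + triangle
Rectangle area = 5 * 9 = 45
Triangle area = 0.5 * 5 * 8 = 20
Total = 45 + 20
Total = 65
65 m^2


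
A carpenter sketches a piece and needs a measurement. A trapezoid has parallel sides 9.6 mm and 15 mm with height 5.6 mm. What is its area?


Shape: trapezoid
Parallel sides a = 9.6 mm, b = 15 mm; Height h = 5.6 mm
Formula: A = (a + b) * h / 2
a + b = 9.6 + 15 = 24.6
A = 24.6 * 5.6 / 2
A = 137.76 / 2
A = 68.88
68.88 mm^2


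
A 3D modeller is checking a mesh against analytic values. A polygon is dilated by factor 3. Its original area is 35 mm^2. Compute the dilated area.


Linear scale factor k = 3
Original area = 35 mm^2
Rule: under a linear scaling by k, areas scale by k^2.
k^2 = 3^2 = 9
New area = 35 * 9
New area = 315
315 mm^2


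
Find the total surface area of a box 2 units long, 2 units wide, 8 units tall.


Shape: rectangular prism
l = 2 units, w = 2 units, h = 8 units
Formula: SA = 2(lw + lh + wh)
lw = 4, lh = 16, wh = 16
lw + lh + wh = 36
SA = 2 * 36
SA = 72
72 units^2


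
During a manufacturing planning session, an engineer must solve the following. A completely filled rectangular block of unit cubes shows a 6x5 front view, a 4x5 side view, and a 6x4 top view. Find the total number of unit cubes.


Orthographic views of a solid rectangular block:
Front view 6 x 5 -> length = 6, height = 5
Side view 4 x 5 -> width = 4, height = 5 (consistent)
Top view 6 x 4 -> confirms length = 6, width = 4
The block is 6 x 4 x 5.
Total unit cubes = 6 * 4 * 5 = 120
120 unit cubes


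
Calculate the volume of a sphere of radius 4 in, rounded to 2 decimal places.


Shape: sphere
Radius r = 4 in
Formula: V = (4/3) * pi * r^3
r^3 = 64
(4/3) * 64 = 85.333333
V = 85.333333 * pi
V = 268.08
268.08 in^3


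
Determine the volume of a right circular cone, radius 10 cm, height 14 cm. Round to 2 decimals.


Shape: cone
Radius r = 10 cm, Height h = 14 cm
Formula: V = (1/3) * pi * r^2 * h
r^2 = 100
pi * r^2 * h = pi * 100 * 14 = 1400 * pi
V = 1400 * pi / 3
V = 1466.08
1466.08 cm^3


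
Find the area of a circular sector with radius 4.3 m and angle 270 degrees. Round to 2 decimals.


Shape: circular sector
Radius r = 4.3 m, Angle = 270 degrees
Formula: A = (angle/360) * pi * r^2
r^2 = 18.49
Fraction of circle = 270/360
A = (270/360) * pi * 18.49
A = 13.8675 * pi
A = 43.57
43.57 m^2


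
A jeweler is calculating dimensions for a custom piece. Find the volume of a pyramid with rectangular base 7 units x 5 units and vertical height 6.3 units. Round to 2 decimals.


Shape: rectangular pyramid
Base: 7 units x 5 units, Height h = 6.3 units
Formula: V = (1/3) * base_area * h
base_area = 7 * 5 = 35
base_area * h = 35 * 6.3 = 220.5
V = 220.5 / 3
V = 73.5
73.5 units^3


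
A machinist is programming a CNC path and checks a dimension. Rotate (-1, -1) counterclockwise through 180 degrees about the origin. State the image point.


Transformation: rotation about the origin
Original point: (-1, -1)
Rule for 180 deg: (x, y) -> (-x, -y)
Apply: (-1, -1) -> (1, 1)
(1, 1)


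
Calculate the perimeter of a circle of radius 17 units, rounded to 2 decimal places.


Shape: circle
Radius r = 17 units
Formula: C = 2 * pi * r
C = 2 * pi * 17
C = 34 * pi
C = 106.81
106.81 units


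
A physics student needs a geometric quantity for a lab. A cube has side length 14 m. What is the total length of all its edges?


Shape: cube
Side s = 14 m
A cube has 12 edges, all equal.
Formula: total edge length = 12 * s
Total = 12 * 14
Total = 168
168 m


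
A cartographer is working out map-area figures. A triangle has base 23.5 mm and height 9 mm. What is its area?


Shape: triangle
Base b = 23.5 mm, Height h = 9 mm
Formula: A = (1/2) * b * h
A = 0.5 * 23.5 * 9
A = 0.5 * 211.5
A = 105.75
105.75 mm^2


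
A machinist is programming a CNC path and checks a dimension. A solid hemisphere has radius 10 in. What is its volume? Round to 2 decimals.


Shape: hemisphere (half of a sphere)
Radius r = 10 in
Formula: V = (1/2) * (4/3) * pi * r^3 = (2/3) * pi * r^3
r^3 = 1000
(2/3) * 1000 = 666.666667
V = 666.666667 * pi
V = 2094.4
2094.4 in^3


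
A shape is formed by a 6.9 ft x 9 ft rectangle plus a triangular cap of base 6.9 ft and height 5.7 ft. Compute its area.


Composite shape: rectangle + triangle
Rectangle area = 6.9 * 9 = 62.1
Triangle area = 0.5 * 6.9 * 5.7 = 19.665
Total = 62.1 + 19.665
Total = 81.765
81.765 ft^2


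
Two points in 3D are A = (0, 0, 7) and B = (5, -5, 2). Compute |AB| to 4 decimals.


3D distance between two points
P1 = (0, 0, 7), P2 = (5, -5, 2)
Formula: d = sqrt((x2-x1)^2 + (y2-y1)^2 + (z2-z1)^2)
dx = 5 - 0 = 5
dy = -5 - 0 = -5
dz = 2 - 7 = -5
dx^2 + dy^2 + dz^2 = 25 + 25 + 25 = 75
d = sqrt(75)
d = 8.6603
8.6603 units


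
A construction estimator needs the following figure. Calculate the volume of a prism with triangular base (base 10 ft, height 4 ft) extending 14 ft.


Shape: triangular prism
Triangle base = 10 ft, triangle height = 4 ft, prism length L = 14 ft
Formula: V = (1/2 * b * h_tri) * L
Cross-section area = 0.5 * 10 * 4 = 20
V = 20 * 14
V = 280
280 ft^3


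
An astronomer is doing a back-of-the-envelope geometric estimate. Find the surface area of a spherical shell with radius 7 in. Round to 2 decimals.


Shape: sphere
Radius r = 7 in
Formula: SA = 4 * pi * r^2
r^2 = 49
SA = 4 * pi * 49
SA = 196 * pi
SA = 615.75
615.75 in^2


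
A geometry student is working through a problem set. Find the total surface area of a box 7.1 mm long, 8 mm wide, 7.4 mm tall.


Shape: rectangular prism
l = 7.1 mm, w = 8 mm, h = 7.4 mm
Formula: SA = 2(lw + lh + wh)
lw = 56.8, lh = 52.54, wh = 59.2
lw + lh + wh = 168.54
SA = 2 * 168.54
SA = 337.08
337.08 mm^2


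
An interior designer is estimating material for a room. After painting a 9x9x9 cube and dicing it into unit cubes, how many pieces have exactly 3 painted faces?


Large cube: 9 x 9 x 9, cut into unit cubes.
Cubes with 3 painted faces are at the corners. A cube always has 8 corners.
Count = 8
8 unit cubes


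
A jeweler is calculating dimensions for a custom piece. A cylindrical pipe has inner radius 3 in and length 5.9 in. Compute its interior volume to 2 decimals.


Shape: cylinder
Radius r = 3 in, Height h = 5.9 in
Formula: V = pi * r^2 * h
r^2 = 9
V = pi * 9 * 5.9
V = 53.1 * pi
V = 166.82
166.82 in^3


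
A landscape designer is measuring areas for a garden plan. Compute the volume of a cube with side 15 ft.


Shape: cube
Side s = 15 ft
Formula: V = s^3
V = 15 * 15 * 15
V = 225 * 15
V = 3375
3375 ft^3


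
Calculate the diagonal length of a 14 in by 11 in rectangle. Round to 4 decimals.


Shape: rectangle (diagonal via Pythagoras)
Sides: 14 in and 11 in
Formula: d = sqrt(l^2 + w^2)
l^2 = 196, w^2 = 121
l^2 + w^2 = 317
d = sqrt(317)
d = 17.8045
17.8045 in


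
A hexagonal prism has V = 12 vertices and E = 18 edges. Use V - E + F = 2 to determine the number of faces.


Polyhedron: hexagonal prism
Euler's formula for convex polyhedra: V - E + F = 2
Given: V = 12 vertices and E = 18 edges
Solve for F:
F = 2 + E - V = 2 + 18 - 12 = 8
8 faces


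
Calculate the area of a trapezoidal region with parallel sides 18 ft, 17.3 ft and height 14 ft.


Shape: trapezoid
Parallel sides a = 18 ft, b = 17.3 ft; Height h = 14 ft
Formula: A = (a + b) * h / 2
a + b = 18 + 17.3 = 35.3
A = 35.3 * 14 / 2
A = 494.2 / 2
A = 247.1
247.1 ft^2


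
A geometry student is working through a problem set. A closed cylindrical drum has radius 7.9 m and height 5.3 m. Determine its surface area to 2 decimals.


Shape: closed cylinder
Radius r = 7.9 m, Height h = 5.3 m
Formula: SA = 2*pi*r^2 + 2*pi*r*h = 2*pi*r*(r + h)
r + h = 13.2
2 * r * (r + h) = 2 * 7.9 * 13.2 = 208.56
SA = 208.56 * pi
SA = 655.21
655.21 m^2


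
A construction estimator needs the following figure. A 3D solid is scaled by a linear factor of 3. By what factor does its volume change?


Linear scale factor k = 3
Rule: under a linear scaling by k, volumes scale by k^3.
k^3 = 3 * 3 * 3
k^3 = 9 * 3
k^3 = 27
Volume scales by a factor of 27.
27 (dimensionless)


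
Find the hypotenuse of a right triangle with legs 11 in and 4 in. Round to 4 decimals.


Shape: right triangle
Legs a = 11 in, b = 4 in
Formula: c = sqrt(a^2 + b^2)
a^2 = 121, b^2 = 16
a^2 + b^2 = 137
c = sqrt(137)
c = 11.7047
11.7047 in


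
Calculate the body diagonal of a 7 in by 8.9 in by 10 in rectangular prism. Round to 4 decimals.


Shape: rectangular box (space diagonal)
l = 7 in, w = 8.9 in, h = 10 in
Visualize: the diagonal of the base, then a right triangle with that diagonal and the height.
Formula: d = sqrt(l^2 + w^2 + h^2)
l^2 + w^2 + h^2 = 49 + 79.21 + 100 = 228.21
d = sqrt(228.21)
d = 15.1066
15.1066 in


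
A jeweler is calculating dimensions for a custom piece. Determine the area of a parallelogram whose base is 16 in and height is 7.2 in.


Shape: parallelogram
Base b = 16 in, Height h = 7.2 in
Formula: A = b * h
A = 16 * 7.2
A = 115.2
115.2 in^2


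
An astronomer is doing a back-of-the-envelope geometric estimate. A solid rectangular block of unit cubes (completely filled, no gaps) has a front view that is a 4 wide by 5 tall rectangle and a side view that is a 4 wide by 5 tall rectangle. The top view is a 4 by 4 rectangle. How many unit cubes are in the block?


Orthographic views of a solid rectangular block:
Front view 4 x 5 -> length = 4, height = 5
Side view 4 x 5 -> width = 4, height = 5 (consistent)
Top view 4 x 4 -> confirms length = 4, width = 4
The block is 4 x 4 x 5.
Total unit cubes = 4 * 4 * 5 = 80
80 unit cubes


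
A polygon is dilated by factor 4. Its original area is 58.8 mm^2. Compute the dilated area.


Linear scale factor k = 4
Original area = 58.8 mm^2
Rule: under a linear scaling by k, areas scale by k^2.
k^2 = 4^2 = 16
New area = 58.8 * 16
New area = 940.8
940.8 mm^2


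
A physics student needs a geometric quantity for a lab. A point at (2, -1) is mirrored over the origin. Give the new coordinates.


Transformation: reflection
Original point: (2, -1)
Rule for reflection through the origin: (x, y) -> (-x, -y)
Apply: (2, -1) -> (-2, 1)
(-2, 1)


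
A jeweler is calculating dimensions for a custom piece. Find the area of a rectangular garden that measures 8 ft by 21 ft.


Shape: rectangle
Length l = 8 ft, Width w = 21 ft
Formula: A = l * w
A = 8 * 21
A = 168
168 ft^2


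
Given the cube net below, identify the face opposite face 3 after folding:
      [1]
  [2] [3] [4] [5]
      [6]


Net: cross layout. Take square 3 as the base (bottom).
Fold the four squares in the horizontal row up around 3: 2 -> left, 4 -> right, 5 wraps to the top.
Fold 1 and 6 up from 3: 1 -> back, 6 -> front.
Opposite pairs are therefore: (1, 6), (2, 4), (3, 5).
Face 3 is opposite face 5.
face 5


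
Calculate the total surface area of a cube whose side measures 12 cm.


Shape: cube
Side s = 12 cm
A cube has 6 square faces.
Formula: SA = 6 * s^2
s^2 = 144
SA = 6 * 144
SA = 864
864 cm^2


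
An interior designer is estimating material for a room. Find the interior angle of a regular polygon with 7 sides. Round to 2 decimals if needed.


Shape: regular heptagon (7 sides)
Formula: interior angle = (n - 2) * 180 / n
(n - 2) = 5
(n - 2) * 180 = 900
angle = 900 / 7
angle = 128.57
128.57 degrees


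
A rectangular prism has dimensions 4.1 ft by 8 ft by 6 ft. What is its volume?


Shape: rectangular prism
l = 4.1 ft, w = 8 ft, h = 6 ft
Formula: V = l * w * h
V = 4.1 * 8 * 6
V = 32.8 * 6
V = 196.8
196.8 ft^3


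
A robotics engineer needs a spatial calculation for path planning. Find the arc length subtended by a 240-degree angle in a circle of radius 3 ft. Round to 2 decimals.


Shape: circular arc
Radius r = 3 ft, Angle = 240 degrees
Formula: L = (angle/360) * 2 * pi * r
2 * pi * r = 6 * pi
L = (240/360) * 6 * pi
L = 4 * pi
L = 12.57
12.57 ft


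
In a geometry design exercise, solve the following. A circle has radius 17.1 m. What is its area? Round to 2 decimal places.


Shape: circle
Radius r = 17.1 m
Formula: A = pi * r^2
r^2 = 17.1^2 = 292.41
A = pi * 292.41
A = 918.63
918.63 m^2


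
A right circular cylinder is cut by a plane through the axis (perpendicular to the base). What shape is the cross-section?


Solid: right circular cylinder
Cutting plane: through the axis (perpendicular to the base)
Visualize the intersection of the plane with the solid's surface.
The boundary of the cut region is a rectangle.
rectangle


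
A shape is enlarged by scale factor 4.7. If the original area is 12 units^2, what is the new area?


Linear scale factor k = 4.7
Original area = 12 units^2
Rule: under a linear scaling by k, areas scale by k^2.
k^2 = 4.7^2 = 22.09
New area = 12 * 22.09
New area = 265.08
265.08 units^2


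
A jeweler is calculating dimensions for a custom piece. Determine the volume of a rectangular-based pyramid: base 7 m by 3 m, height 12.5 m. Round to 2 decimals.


Shape: rectangular pyramid
Base: 7 m x 3 m, Height h = 12.5 m
Formula: V = (1/3) * base_area * h
base_area = 7 * 3 = 21
base_area * h = 21 * 12.5 = 262.5
V = 262.5 / 3
V = 87.5
87.5 m^3


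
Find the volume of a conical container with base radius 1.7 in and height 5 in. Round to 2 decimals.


Shape: cone
Radius r = 1.7 in, Height h = 5 in
Formula: V = (1/3) * pi * r^2 * h
r^2 = 2.89
pi * r^2 * h = pi * 2.89 * 5 = 14.45 * pi
V = 14.45 * pi / 3
V = 15.13
15.13 in^3


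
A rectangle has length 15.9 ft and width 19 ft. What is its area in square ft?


Shape: rectangle
Length l = 15.9 ft, Width w = 19 ft
Formula: A = l * w
A = 15.9 * 19
A = 302.1
302.1 ft^2


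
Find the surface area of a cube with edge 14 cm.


Shape: cube
Side s = 14 cm
A cube has 6 square faces.
Formula: SA = 6 * s^2
s^2 = 196
SA = 6 * 196
SA = 1176
1176 cm^2


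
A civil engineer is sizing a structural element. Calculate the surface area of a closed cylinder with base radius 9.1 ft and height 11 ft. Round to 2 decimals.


Shape: closed cylinder
Radius r = 9.1 ft, Height h = 11 ft
Formula: SA = 2*pi*r^2 + 2*pi*r*h = 2*pi*r*(r + h)
r + h = 20.1
2 * r * (r + h) = 2 * 9.1 * 20.1 = 365.82
SA = 365.82 * pi
SA = 1149.26
1149.26 ft^2


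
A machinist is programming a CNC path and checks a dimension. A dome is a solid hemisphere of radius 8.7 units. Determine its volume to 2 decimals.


Shape: hemisphere (half of a sphere)
Radius r = 8.7 units
Formula: V = (1/2) * (4/3) * pi * r^3 = (2/3) * pi * r^3
r^3 = 658.503
(2/3) * 658.503 = 439.002
V = 439.002 * pi
V = 1379.17
1379.17 units^3


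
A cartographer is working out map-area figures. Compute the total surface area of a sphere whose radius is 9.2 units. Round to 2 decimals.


Shape: sphere
Radius r = 9.2 units
Formula: SA = 4 * pi * r^2
r^2 = 84.64
SA = 4 * pi * 84.64
SA = 338.56 * pi
SA = 1063.62
1063.62 units^2


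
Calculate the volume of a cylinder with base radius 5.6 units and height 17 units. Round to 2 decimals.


Shape: cylinder
Radius r = 5.6 units, Height h = 17 units
Formula: V = pi * r^2 * h
r^2 = 31.36
V = pi * 31.36 * 17
V = 533.12 * pi
V = 1674.85
1674.85 units^3


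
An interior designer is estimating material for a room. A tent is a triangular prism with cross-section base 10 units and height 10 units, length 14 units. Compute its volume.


Shape: triangular prism
Triangle base = 10 units, triangle height = 10 units, prism length L = 14 units
Formula: V = (1/2 * b * h_tri) * L
Cross-section area = 0.5 * 10 * 10 = 50
V = 50 * 14
V = 700
700 units^3


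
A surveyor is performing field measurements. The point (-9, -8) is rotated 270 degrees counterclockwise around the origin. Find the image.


Transformation: rotation about the origin
Original point: (-9, -8)
Rule for 270 deg counterclockwise: (x, y) -> (y, -x)
Apply: (-9, -8) -> (-8, 9)
(-8, 9)


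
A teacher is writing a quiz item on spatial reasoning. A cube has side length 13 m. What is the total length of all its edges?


Shape: cube
Side s = 13 m
A cube has 12 edges, all equal.
Formula: total edge length = 12 * s
Total = 12 * 13
Total = 156
156 m


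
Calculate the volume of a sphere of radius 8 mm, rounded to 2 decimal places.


Shape: sphere
Radius r = 8 mm
Formula: V = (4/3) * pi * r^3
r^3 = 512
(4/3) * 512 = 682.666667
V = 682.666667 * pi
V = 2144.66
2144.66 mm^3


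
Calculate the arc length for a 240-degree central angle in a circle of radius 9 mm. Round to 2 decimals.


Shape: circular arc
Radius r = 9 mm, Angle = 240 degrees
Formula: L = (angle/360) * 2 * pi * r
2 * pi * r = 18 * pi
L = (240/360) * 18 * pi
L = 12 * pi
L = 37.7
37.7 mm


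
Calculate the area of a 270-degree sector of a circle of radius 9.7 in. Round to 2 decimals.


Shape: circular sector
Radius r = 9.7 in, Angle = 270 degrees
Formula: A = (angle/360) * pi * r^2
r^2 = 94.09
Fraction of circle = 270/360
A = (270/360) * pi * 94.09
A = 70.5675 * pi
A = 221.69
221.69 in^2


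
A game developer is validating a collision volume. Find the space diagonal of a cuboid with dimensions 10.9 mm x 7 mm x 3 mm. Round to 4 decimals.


Shape: rectangular box (space diagonal)
l = 10.9 mm, w = 7 mm, h = 3 mm
Visualize: the diagonal of the base, then a right triangle with that diagonal and the height.
Formula: d = sqrt(l^2 + w^2 + h^2)
l^2 + w^2 + h^2 = 118.81 + 49 + 9 = 176.81
d = sqrt(176.81)
d = 13.297
13.297 mm


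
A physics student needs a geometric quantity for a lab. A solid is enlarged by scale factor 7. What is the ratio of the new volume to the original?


Linear scale factor k = 7
Rule: under a linear scaling by k, volumes scale by k^3.
k^3 = 7 * 7 * 7
k^3 = 49 * 7
k^3 = 343
Volume scales by a factor of 343.
343 (dimensionless)


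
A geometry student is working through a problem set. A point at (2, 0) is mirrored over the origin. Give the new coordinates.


Transformation: reflection
Original point: (2, 0)
Rule for reflection through the origin: (x, y) -> (-x, -y)
Apply: (2, 0) -> (-2, 0)
(-2, 0)


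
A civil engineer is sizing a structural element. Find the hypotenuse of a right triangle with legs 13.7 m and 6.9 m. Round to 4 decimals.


Shape: right triangle
Legs a = 13.7 m, b = 6.9 m
Formula: c = sqrt(a^2 + b^2)
a^2 = 187.69, b^2 = 47.61
a^2 + b^2 = 235.3
c = sqrt(235.3)
c = 15.3395
15.3395 m


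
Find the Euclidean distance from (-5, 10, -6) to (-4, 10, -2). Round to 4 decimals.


3D distance between two points
P1 = (-5, 10, -6), P2 = (-4, 10, -2)
Formula: d = sqrt((x2-x1)^2 + (y2-y1)^2 + (z2-z1)^2)
dx = -4 - -5 = 1
dy = 10 - 10 = 0
dz = -2 - -6 = 4
dx^2 + dy^2 + dz^2 = 1 + 0 + 16 = 17
d = sqrt(17)
d = 4.1231
4.1231 units


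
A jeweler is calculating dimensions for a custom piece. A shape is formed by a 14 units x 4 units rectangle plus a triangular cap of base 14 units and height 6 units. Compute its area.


Composite shape: rectangle + triangle
Rectangle area = 14 * 4 = 56
Triangle area = 0.5 * 14 * 6 = 42
Total = 56 + 42
Total = 98
98 units^2


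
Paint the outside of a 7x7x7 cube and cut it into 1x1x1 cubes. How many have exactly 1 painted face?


Large cube: 7 x 7 x 7, cut into unit cubes.
n = 7, so n - 2 = 5
Cubes with 1 painted face lie in the interior of each face.
A cube has 6 faces; each contributes (n - 2)^2 = 25 such cubes.
Count = 6 * 25 = 150
150 unit cubes
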